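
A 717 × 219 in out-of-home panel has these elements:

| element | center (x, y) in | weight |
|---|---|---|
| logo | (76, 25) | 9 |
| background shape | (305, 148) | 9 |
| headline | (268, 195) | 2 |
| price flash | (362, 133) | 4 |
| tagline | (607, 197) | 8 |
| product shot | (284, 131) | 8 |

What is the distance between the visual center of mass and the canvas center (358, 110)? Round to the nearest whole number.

Total weight = 9 + 9 + 2 + 4 + 8 + 8 = 40.
Σw·x = 12541; x̄ = 12541/40 ≈ 313.52.
y: moment 5103 / weight 40 ≈ 127.58
Offset from (358, 110): Δx ≈ -44.48, Δy ≈ 17.58; distance = √(Δx² + Δy²) ≈ 47.82.

≈ 48 in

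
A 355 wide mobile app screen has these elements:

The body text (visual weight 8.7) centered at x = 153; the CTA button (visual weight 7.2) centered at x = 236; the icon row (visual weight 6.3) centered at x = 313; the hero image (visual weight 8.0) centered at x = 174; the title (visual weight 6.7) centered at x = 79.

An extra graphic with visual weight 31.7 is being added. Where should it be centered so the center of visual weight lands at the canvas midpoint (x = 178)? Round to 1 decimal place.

New total weight: (8.7 + 7.2 + 6.3 + 8.0 + 6.7) + 31.7 = 68.6.
x: need Σw·x = 68.6·178 = 12210.8. Existing = 8.7·153 + 7.2·236 + 6.3·313 + 8.0·174 + 6.7·79 = 6923.5. Remainder 5287.3 / 31.7 ≈ 166.79.

x ≈ 166.8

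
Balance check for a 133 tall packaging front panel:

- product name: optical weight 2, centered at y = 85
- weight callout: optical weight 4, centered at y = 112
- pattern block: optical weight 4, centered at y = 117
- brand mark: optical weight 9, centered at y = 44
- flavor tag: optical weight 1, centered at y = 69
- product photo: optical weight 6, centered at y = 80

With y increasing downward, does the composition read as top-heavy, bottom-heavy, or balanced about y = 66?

Σw = 2 + 4 + 4 + 9 + 1 + 6 = 26.
Σw·y = 2·85 + 4·112 + 4·117 + 9·44 + 1·69 + 6·80 = 2031, so ȳ = 2031/26 ≈ 78.12.
Since 78.1 is below (larger y than) 66, the composition reads bottom-heavy.

bottom-heavy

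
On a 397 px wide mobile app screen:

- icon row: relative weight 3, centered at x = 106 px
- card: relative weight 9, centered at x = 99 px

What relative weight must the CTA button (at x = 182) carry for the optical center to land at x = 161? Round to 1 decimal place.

Existing Σw = 12 (3 + 9); existing moment 3·106 + 9·99 = 1209.
Set Σw·x/Σw = 161: (1209 + 182w) = 161·(12 + w).
Solving: w = (161·12 − 1209) / (182 − 161) = 723 / 21 ≈ 34.43.

w ≈ 34.4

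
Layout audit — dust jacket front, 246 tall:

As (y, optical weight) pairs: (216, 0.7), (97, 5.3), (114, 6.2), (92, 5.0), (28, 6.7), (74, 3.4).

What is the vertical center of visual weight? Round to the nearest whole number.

y ≈ 83

Weights sum to 0.7 + 5.3 + 6.2 + 5.0 + 6.7 + 3.4 = 27.3.
Σw·y = 2271.3; ȳ = 2271.3/27.3 ≈ 83.20.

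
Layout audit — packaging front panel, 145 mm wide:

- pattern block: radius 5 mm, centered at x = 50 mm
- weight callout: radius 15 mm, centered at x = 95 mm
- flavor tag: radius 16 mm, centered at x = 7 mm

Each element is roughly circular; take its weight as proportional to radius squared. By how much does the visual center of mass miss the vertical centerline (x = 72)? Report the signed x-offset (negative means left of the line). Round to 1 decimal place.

r² weights: pattern block 5² = 25, weight callout 15² = 225, flavor tag 16² = 256. Total = 506.
x-moment: 25·50 + 225·95 + 256·7 = 24417; centroid 24417/506 ≈ 48.25.
Offset from x = 72: 48.25 − 72 ≈ -23.75.

≈ -23.7 mm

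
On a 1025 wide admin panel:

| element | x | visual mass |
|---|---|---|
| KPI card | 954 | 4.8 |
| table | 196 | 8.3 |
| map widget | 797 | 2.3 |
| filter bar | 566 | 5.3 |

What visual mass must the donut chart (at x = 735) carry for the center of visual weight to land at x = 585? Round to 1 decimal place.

Existing Σw = 20.7 (4.8 + 8.3 + 2.3 + 5.3); existing moment 4.8·954 + 8.3·196 + 2.3·797 + 5.3·566 = 11038.9.
Set Σw·x/Σw = 585: (11038.9 + 735w) = 585·(20.7 + w).
Rearranging, w·(735 − 585) = 585·20.7 − 11038.9 = 1070.6, so w ≈ 1070.6/150 = 7.14.

w ≈ 7.1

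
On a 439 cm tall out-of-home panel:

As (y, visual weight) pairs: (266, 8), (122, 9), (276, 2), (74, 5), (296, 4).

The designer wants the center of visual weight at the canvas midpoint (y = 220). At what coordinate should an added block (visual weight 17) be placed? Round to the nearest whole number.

New total weight: (8 + 9 + 2 + 5 + 4) + 17 = 45.
Along y: (5332 + 17·y) / 45 = 220 (existing moment 8·266 + 9·122 + 2·276 + 5·74 + 4·296 = 5332) ⇒ y = (9900 − 5332) / 17 ≈ 268.71.

y ≈ 269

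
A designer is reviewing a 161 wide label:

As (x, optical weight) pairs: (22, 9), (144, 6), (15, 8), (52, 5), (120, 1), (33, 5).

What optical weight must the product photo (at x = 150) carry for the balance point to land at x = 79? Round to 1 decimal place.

Existing Σw = 34 (9 + 6 + 8 + 5 + 1 + 5); existing moment 9·22 + 6·144 + 8·15 + 5·52 + 1·120 + 5·33 = 1727.
Balance at x = 79 requires (1727 + w·150) / (34 + w) = 79.
Rearranging, w·(150 − 79) = 79·34 − 1727 = 959, so w ≈ 959/71 = 13.51.

w ≈ 13.5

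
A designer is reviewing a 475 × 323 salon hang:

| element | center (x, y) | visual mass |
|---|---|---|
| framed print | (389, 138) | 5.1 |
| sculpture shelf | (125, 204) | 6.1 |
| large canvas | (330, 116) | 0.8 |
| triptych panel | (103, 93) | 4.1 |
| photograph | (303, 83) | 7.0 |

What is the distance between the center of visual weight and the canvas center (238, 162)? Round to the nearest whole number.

Σw = 5.1 + 6.1 + 0.8 + 4.1 + 7.0 = 23.1.
Σw·x = 5.1·389 + 6.1·125 + 0.8·330 + 4.1·103 + 7.0·303 = 5553.7, so x̄ = 5553.7/23.1 ≈ 240.42.
Σw·y = 5.1·138 + 6.1·204 + 0.8·116 + 4.1·93 + 7.0·83 = 3003.3, so ȳ = 3003.3/23.1 ≈ 130.01.
From (238, 162): dx = 2.42, dy = -31.99, so the distance is √(dx²+dy²) ≈ 32.08.

≈ 32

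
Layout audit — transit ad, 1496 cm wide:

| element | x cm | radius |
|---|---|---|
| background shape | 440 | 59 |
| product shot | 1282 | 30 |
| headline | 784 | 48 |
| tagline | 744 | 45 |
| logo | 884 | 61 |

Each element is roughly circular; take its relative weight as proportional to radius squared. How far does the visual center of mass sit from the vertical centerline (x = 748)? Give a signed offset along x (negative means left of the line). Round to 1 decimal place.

≈ -0.9 cm

Weights ∝ r²: background shape 59² = 3481, product shot 30² = 900, headline 48² = 2304, tagline 45² = 2025, logo 61² = 3721; Σw = 12431.
x-moment: 3481·440 + 900·1282 + 2304·784 + 2025·744 + 3721·884 = 9287740; centroid 9287740/12431 ≈ 747.14.
Offset from x = 748: 747.14 − 748 ≈ -0.86.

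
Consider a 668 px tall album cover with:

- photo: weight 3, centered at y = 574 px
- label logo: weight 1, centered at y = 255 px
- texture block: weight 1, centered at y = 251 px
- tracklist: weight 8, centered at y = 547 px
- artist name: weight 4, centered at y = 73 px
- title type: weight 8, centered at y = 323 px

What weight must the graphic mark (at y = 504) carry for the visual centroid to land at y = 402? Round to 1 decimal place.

w ≈ 5.6

Known weights sum to 3 + 1 + 1 + 8 + 4 + 8 = 25; their moment is 3·574 + 1·255 + 1·251 + 8·547 + 4·73 + 8·323 = 9480.
Set Σw·y/Σw = 402: (9480 + 504w) = 402·(25 + w).
So w = (402·25 − 9480)/(504 − 402) = 570/102 ≈ 5.59.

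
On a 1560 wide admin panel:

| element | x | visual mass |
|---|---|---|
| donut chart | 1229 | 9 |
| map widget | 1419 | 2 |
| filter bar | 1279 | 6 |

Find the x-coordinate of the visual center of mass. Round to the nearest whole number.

Total weight = 9 + 2 + 6 = 17.
Σw·x = 9·1229 + 2·1419 + 6·1279 = 21573, so x̄ = 21573/17 ≈ 1269.00.

x ≈ 1269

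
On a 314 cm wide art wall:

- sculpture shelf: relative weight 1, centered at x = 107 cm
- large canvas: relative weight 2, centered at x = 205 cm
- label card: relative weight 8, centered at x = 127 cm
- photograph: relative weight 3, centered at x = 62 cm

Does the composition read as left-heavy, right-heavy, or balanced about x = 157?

Total weight = 1 + 2 + 8 + 3 = 14.
x-moment: 1·107 + 2·205 + 8·127 + 3·62 = 1719; centroid 1719/14 ≈ 122.79.
122.8 vs midline 157 → left-heavy.

left-heavy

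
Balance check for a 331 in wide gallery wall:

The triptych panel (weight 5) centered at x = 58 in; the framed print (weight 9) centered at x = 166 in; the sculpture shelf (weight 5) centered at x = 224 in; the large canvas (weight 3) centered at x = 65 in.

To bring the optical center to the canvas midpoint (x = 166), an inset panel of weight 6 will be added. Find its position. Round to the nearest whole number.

x ≈ 258

New total weight: (5 + 9 + 5 + 3) + 6 = 28.
x: need Σw·x = 28·166 = 4648. Existing = 5·58 + 9·166 + 5·224 + 3·65 = 3099. Remainder 1549 / 6 ≈ 258.17.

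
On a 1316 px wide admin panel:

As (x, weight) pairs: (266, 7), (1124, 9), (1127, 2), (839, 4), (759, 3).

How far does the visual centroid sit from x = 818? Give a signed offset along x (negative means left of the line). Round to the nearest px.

Σw = 7 + 9 + 2 + 4 + 3 = 25.
Σw·x = 7·266 + 9·1124 + 2·1127 + 4·839 + 3·759 = 19865, so x̄ = 19865/25 ≈ 794.60.
Against x = 818, that's 794.60 − 818 = -23.40.

≈ -23 px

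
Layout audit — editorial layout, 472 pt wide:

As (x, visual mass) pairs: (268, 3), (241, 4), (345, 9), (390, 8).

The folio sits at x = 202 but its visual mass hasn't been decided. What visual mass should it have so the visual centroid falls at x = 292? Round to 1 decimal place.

w ≈ 10.9

Fixed elements: Σw = 3 + 4 + 9 + 8 = 24, Σw·x = 3·268 + 4·241 + 9·345 + 8·390 = 7993.
Set Σw·x/Σw = 292: (7993 + 202w) = 292·(24 + w).
Solving: w = (292·24 − 7993) / (202 − 292) = -985 / -90 ≈ 10.94.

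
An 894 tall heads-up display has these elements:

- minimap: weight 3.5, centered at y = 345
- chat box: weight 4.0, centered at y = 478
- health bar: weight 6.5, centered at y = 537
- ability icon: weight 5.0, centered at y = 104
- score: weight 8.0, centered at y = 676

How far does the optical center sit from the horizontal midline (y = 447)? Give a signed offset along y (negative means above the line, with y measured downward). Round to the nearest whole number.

≈ 17

Σw = 3.5 + 4.0 + 6.5 + 5.0 + 8.0 = 27.0.
Σw·y = 3.5·345 + 4.0·478 + 6.5·537 + 5.0·104 + 8.0·676 = 12538.0, so ȳ = 12538.0/27.0 ≈ 464.37.
Difference: 464.37 − 447 ≈ 17.37.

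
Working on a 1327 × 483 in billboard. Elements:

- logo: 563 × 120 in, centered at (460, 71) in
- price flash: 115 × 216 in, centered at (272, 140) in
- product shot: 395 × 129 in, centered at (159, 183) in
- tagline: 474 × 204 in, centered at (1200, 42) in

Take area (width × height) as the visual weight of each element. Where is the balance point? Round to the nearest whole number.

(675, 90)

Areas: logo 563·120 = 67560, price flash 115·216 = 24840, product shot 395·129 = 50955, tagline 474·204 = 96696. Total weight = 240051.
x-moment: 67560·460 + 24840·272 + 50955·159 + 96696·1200 = 161971125; centroid 161971125/240051 ≈ 674.74.
y-moment: 67560·71 + 24840·140 + 50955·183 + 96696·42 = 21660357; centroid 21660357/240051 ≈ 90.23.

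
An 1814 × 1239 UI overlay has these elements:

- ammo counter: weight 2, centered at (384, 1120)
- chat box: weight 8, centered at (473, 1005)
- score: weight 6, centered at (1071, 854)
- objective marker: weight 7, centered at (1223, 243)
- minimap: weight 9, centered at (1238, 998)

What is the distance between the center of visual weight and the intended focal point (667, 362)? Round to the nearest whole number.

≈ 539

Σw = 2 + 8 + 6 + 7 + 9 = 32.
x-moment: 2·384 + 8·473 + 6·1071 + 7·1223 + 9·1238 = 30681; centroid 30681/32 ≈ 958.78.
y-moment: 2·1120 + 8·1005 + 6·854 + 7·243 + 9·998 = 26087; centroid 26087/32 ≈ 815.22.
From (667, 362): dx = 291.78, dy = 453.22, so the distance is √(dx²+dy²) ≈ 539.02.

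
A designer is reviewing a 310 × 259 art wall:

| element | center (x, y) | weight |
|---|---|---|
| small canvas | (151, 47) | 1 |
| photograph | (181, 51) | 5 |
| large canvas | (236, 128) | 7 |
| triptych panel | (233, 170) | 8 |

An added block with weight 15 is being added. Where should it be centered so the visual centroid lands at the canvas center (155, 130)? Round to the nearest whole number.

New total weight: (1 + 5 + 7 + 8) + 15 = 36.
x: target moment 36×155 = 5580; current 1·151 + 5·181 + 7·236 + 8·233 = 4572; the added block supplies 1008, so x = 1008/15 ≈ 67.20.
y: target moment 36×130 = 4680; current 1·47 + 5·51 + 7·128 + 8·170 = 2558; the added block supplies 2122, so y = 2122/15 ≈ 141.47.

(67, 141)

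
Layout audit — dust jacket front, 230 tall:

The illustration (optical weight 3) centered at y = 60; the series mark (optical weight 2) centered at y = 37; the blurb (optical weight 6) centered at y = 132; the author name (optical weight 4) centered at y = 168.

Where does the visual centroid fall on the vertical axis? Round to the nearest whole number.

Weights sum to 3 + 2 + 6 + 4 = 15.
Σw·y = 3·60 + 2·37 + 6·132 + 4·168 = 1718, so ȳ = 1718/15 ≈ 114.53.

y ≈ 115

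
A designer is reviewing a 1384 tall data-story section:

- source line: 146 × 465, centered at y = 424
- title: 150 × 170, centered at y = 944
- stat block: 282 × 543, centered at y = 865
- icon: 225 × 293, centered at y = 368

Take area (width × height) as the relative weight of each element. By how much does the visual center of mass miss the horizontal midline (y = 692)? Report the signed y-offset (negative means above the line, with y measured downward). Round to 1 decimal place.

≈ -21.2

Taking area as weight: source line 146·465 = 67890, title 150·170 = 25500, stat block 282·543 = 153126, icon 225·293 = 65925. Sum 312441.
y-moment: 67890·424 + 25500·944 + 153126·865 + 65925·368 = 209571750; centroid 209571750/312441 ≈ 670.76.
Offset from y = 692: 670.76 − 692 ≈ -21.24.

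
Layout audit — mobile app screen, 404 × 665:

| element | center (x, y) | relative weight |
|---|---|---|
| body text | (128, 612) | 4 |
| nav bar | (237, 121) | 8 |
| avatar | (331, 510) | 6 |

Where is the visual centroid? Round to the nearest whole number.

(244, 360)

Σw = 4 + 8 + 6 = 18.
x: (4·128 + 8·237 + 6·331) / 18 = 4394 / 18 ≈ 244.11
y: (4·612 + 8·121 + 6·510) / 18 = 6476 / 18 ≈ 359.78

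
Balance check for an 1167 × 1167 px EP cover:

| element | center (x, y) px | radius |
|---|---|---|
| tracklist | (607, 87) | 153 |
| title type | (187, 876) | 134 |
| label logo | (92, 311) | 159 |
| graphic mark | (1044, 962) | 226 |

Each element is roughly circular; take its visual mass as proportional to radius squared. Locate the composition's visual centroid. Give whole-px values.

Weights ∝ r²: tracklist 153² = 23409, title type 134² = 17956, label logo 159² = 25281, graphic mark 226² = 51076; Σw = 117722.
Σw·x = 23409·607 + 17956·187 + 25281·92 + 51076·1044 = 73216231, so x̄ = 73216231/117722 ≈ 621.94.
Σw·y = 23409·87 + 17956·876 + 25281·311 + 51076·962 = 74763542, so ȳ = 74763542/117722 ≈ 635.09.

(622, 635)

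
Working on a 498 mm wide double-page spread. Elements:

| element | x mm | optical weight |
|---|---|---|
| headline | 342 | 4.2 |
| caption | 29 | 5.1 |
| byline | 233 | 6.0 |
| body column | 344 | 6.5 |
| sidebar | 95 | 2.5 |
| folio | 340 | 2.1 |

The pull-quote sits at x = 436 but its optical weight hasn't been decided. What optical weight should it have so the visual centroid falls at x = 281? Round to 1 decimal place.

Known weights sum to 4.2 + 5.1 + 6.0 + 6.5 + 2.5 + 2.1 = 26.4; their moment is 4.2·342 + 5.1·29 + 6.0·233 + 6.5·344 + 2.5·95 + 2.1·340 = 6169.8.
For the centroid to hit 281: (6169.8 + w·436) / (26.4 + w) = 281.
Solving: w = (281·26.4 − 6169.8) / (436 − 281) = 1248.6 / 155 ≈ 8.06.

w ≈ 8.1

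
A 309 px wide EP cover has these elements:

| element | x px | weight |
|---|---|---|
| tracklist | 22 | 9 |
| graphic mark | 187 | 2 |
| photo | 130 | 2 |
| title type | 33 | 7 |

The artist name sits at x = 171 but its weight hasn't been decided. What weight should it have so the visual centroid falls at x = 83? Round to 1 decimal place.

w ≈ 6.8

Existing Σw = 20 (9 + 2 + 2 + 7); existing moment 9·22 + 2·187 + 2·130 + 7·33 = 1063.
For the centroid to hit 83: (1063 + w·171) / (20 + w) = 83.
Rearranging, w·(171 − 83) = 83·20 − 1063 = 597, so w ≈ 597/88 = 6.78.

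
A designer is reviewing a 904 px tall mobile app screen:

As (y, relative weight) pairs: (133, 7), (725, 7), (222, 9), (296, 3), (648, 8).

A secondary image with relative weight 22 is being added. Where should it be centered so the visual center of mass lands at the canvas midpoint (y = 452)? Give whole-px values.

y ≈ 511

With the secondary image, Σw becomes 7 + 7 + 9 + 3 + 8 + 22 = 56.
y: target moment 56×452 = 25312; current 7·133 + 7·725 + 9·222 + 3·296 + 8·648 = 14076; the secondary image supplies 11236, so y = 11236/22 ≈ 510.73.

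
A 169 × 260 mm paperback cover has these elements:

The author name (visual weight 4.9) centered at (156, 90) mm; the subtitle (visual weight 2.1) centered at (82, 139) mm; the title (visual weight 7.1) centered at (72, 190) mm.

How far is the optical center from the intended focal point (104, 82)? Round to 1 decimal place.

Weights sum to 4.9 + 2.1 + 7.1 = 14.1.
Σw·x = 4.9·156 + 2.1·82 + 7.1·72 = 1447.8, so x̄ = 1447.8/14.1 ≈ 102.68.
Σw·y = 4.9·90 + 2.1·139 + 7.1·190 = 2081.9, so ȳ = 2081.9/14.1 ≈ 147.65.
Offset from (104, 82): Δx ≈ -1.32, Δy ≈ 65.65; distance = √(Δx² + Δy²) ≈ 65.67.

≈ 65.7 mm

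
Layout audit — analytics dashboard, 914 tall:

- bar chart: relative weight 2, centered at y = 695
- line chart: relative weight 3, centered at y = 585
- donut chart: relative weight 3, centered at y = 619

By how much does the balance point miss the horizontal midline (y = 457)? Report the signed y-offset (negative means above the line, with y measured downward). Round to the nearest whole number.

≈ 168

Weights sum to 2 + 3 + 3 = 8.
Σw·y = 2·695 + 3·585 + 3·619 = 5002, so ȳ = 5002/8 ≈ 625.25.
Offset from y = 457: 625.25 − 457 ≈ 168.25.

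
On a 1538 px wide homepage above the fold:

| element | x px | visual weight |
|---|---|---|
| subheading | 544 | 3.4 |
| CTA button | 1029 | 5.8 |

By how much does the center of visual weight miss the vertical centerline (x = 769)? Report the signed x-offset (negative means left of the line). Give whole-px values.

≈ 81 px

Weights sum to 3.4 + 5.8 = 9.2.
Σw·x = 3.4·544 + 5.8·1029 = 7817.8, so x̄ = 7817.8/9.2 ≈ 849.76.
Against x = 769, that's 849.76 − 769 = 80.76.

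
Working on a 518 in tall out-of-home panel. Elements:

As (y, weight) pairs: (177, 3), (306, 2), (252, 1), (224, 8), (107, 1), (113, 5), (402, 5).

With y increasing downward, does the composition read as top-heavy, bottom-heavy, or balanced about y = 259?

Total weight = 3 + 2 + 1 + 8 + 1 + 5 + 5 = 25.
y: (3·177 + 2·306 + 1·252 + 8·224 + 1·107 + 5·113 + 5·402) / 25 = 5869 / 25 ≈ 234.76
Since 234.8 is above (smaller y than) 259, the composition reads top-heavy.

top-heavy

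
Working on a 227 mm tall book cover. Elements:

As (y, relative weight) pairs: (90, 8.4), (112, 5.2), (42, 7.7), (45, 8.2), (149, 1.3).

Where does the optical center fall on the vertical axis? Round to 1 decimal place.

y ≈ 72.2

Σw = 8.4 + 5.2 + 7.7 + 8.2 + 1.3 = 30.8.
y: (8.4·90 + 5.2·112 + 7.7·42 + 8.2·45 + 1.3·149) / 30.8 = 2224.5 / 30.8 ≈ 72.22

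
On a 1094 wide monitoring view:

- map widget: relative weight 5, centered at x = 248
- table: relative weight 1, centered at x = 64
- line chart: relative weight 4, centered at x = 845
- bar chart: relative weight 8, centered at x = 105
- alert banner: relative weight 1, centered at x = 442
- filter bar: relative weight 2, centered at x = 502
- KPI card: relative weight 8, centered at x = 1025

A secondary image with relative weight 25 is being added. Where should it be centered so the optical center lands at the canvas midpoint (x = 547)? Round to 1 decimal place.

New total weight: (5 + 1 + 4 + 8 + 1 + 2 + 8) + 25 = 54.
x: need Σw·x = 54·547 = 29538. Existing = 5·248 + 1·64 + 4·845 + 8·105 + 1·442 + 2·502 + 8·1025 = 15170. Remainder 14368 / 25 ≈ 574.72.

x ≈ 574.7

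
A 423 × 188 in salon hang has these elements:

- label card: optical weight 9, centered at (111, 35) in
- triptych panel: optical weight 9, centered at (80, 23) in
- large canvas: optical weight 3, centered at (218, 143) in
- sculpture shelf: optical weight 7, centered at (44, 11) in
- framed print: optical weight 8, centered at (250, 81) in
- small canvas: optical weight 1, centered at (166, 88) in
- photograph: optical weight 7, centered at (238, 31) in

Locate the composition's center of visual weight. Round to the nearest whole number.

(148, 45)

Σw = 9 + 9 + 3 + 7 + 8 + 1 + 7 = 44.
x: (9·111 + 9·80 + 3·218 + 7·44 + 8·250 + 1·166 + 7·238) / 44 = 6513 / 44 ≈ 148.02
y: (9·35 + 9·23 + 3·143 + 7·11 + 8·81 + 1·88 + 7·31) / 44 = 1981 / 44 ≈ 45.02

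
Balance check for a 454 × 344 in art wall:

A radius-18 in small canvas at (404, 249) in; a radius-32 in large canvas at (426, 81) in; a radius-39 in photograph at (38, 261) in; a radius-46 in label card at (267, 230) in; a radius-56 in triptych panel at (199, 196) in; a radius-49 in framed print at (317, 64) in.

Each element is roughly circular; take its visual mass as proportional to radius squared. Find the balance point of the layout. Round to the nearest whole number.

(245, 173)

r² weights: small canvas 18² = 324, large canvas 32² = 1024, photograph 39² = 1521, label card 46² = 2116, triptych panel 56² = 3136, framed print 49² = 2401. Total = 10522.
x: moment 2575071 / weight 10522 ≈ 244.73
Σw·y = 1815601; ȳ = 1815601/10522 ≈ 172.55.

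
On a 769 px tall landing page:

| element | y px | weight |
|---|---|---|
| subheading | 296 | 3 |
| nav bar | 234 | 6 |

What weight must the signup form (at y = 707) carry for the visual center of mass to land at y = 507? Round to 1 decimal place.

w ≈ 11.4

Existing Σw = 9 (3 + 6); existing moment 3·296 + 6·234 = 2292.
For the centroid to hit 507: (2292 + w·707) / (9 + w) = 507.
Rearranging, w·(707 − 507) = 507·9 − 2292 = 2271, so w ≈ 2271/200 = 11.36.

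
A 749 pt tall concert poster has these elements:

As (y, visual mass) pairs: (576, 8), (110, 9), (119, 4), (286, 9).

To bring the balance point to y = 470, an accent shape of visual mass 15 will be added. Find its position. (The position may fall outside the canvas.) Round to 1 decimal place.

New total weight: (8 + 9 + 4 + 9) + 15 = 45.
y: target moment 45×470 = 21150; current 8·576 + 9·110 + 4·119 + 9·286 = 8648; the accent shape supplies 12502, so y = 12502/15 ≈ 833.47.

y ≈ 833.5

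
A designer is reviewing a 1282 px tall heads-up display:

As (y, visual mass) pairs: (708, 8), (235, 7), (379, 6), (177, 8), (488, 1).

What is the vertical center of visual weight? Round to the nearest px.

Σw = 8 + 7 + 6 + 8 + 1 = 30.
y-moment: 8·708 + 7·235 + 6·379 + 8·177 + 1·488 = 11487; centroid 11487/30 ≈ 382.90.

y ≈ 383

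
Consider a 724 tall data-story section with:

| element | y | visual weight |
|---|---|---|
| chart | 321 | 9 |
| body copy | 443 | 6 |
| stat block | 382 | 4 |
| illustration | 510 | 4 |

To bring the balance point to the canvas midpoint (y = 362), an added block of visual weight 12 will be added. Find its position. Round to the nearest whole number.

After adding the added block, total weight = 9 + 6 + 4 + 4 + 12 = 35.
y: need Σw·y = 35·362 = 12670. Existing = 9·321 + 6·443 + 4·382 + 4·510 = 9115. Remainder 3555 / 12 ≈ 296.25.

y ≈ 296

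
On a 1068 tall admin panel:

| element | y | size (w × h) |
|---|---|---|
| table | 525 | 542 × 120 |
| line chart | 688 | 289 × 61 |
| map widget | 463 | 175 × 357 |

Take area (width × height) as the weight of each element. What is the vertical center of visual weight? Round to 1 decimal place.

Areas: table 542·120 = 65040, line chart 289·61 = 17629, map widget 175·357 = 62475. Total weight = 145144.
y: (65040·525 + 17629·688 + 62475·463) / 145144 = 75200677 / 145144 ≈ 518.11

y ≈ 518.1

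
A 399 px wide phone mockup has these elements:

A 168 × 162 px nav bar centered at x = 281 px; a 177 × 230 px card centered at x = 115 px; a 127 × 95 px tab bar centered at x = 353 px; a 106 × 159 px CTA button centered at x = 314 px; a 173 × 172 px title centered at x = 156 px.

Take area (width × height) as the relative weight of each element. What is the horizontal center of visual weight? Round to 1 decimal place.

x ≈ 209.5

Areas → weights: nav bar 168·162 = 27216, card 177·230 = 40710, tab bar 127·95 = 12065, CTA button 106·159 = 16854, title 173·172 = 29756; Σw = 126601.
x-moment: 27216·281 + 40710·115 + 12065·353 + 16854·314 + 29756·156 = 26522383; centroid 26522383/126601 ≈ 209.50.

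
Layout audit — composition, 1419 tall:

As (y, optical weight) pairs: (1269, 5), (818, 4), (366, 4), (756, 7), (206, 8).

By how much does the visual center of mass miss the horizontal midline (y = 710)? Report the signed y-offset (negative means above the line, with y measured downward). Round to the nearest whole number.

≈ -66

Total weight = 5 + 4 + 4 + 7 + 8 = 28.
y-moment: 5·1269 + 4·818 + 4·366 + 7·756 + 8·206 = 18021; centroid 18021/28 ≈ 643.61.
Difference: 643.61 − 710 ≈ -66.39.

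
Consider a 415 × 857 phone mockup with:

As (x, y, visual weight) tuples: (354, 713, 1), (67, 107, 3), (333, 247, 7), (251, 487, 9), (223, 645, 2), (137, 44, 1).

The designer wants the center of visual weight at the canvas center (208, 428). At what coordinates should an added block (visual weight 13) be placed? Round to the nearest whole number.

With the added block, Σw becomes 1 + 3 + 7 + 9 + 2 + 1 + 13 = 36.
Along x: (5728 + 13·x) / 36 = 208 (existing moment 1·354 + 3·67 + 7·333 + 9·251 + 2·223 + 1·137 = 5728) ⇒ x = (7488 − 5728) / 13 ≈ 135.38.
Along y: (8480 + 13·y) / 36 = 428 (existing moment 1·713 + 3·107 + 7·247 + 9·487 + 2·645 + 1·44 = 8480) ⇒ y = (15408 − 8480) / 13 ≈ 532.92.

(135, 533)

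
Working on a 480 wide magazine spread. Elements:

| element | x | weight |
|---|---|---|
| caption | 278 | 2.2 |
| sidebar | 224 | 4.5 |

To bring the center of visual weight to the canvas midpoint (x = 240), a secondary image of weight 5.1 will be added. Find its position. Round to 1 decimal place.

x ≈ 237.7

After adding the secondary image, total weight = 2.2 + 4.5 + 5.1 = 11.8.
x: target moment 11.8×240 = 2832.0; current 2.2·278 + 4.5·224 = 1619.6; the secondary image supplies 1212.4, so x = 1212.4/5.1 ≈ 237.73.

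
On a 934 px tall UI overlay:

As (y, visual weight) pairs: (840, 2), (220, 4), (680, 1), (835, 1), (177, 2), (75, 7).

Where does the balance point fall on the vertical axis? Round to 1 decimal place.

Weights sum to 2 + 4 + 1 + 1 + 2 + 7 = 17.
y-moment: 2·840 + 4·220 + 1·680 + 1·835 + 2·177 + 7·75 = 4954; centroid 4954/17 ≈ 291.41.

y ≈ 291.4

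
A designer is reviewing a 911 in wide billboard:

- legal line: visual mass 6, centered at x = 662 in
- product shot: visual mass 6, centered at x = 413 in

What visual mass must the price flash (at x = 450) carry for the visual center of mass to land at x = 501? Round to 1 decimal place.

w ≈ 8.6

Fixed elements: Σw = 6 + 6 = 12, Σw·x = 6·662 + 6·413 = 6450.
Set Σw·x/Σw = 501: (6450 + 450w) = 501·(12 + w).
So w = (501·12 − 6450)/(450 − 501) = -438/-51 ≈ 8.59.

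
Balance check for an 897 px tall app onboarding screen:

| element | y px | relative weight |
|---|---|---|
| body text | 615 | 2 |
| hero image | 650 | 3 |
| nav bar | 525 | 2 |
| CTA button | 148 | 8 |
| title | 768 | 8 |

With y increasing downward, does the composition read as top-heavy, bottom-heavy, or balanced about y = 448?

bottom-heavy

Weights sum to 2 + 3 + 2 + 8 + 8 = 23.
Σw·y = 2·615 + 3·650 + 2·525 + 8·148 + 8·768 = 11558, so ȳ = 11558/23 ≈ 502.52.
Since 502.5 is below (larger y than) 448, the composition reads bottom-heavy.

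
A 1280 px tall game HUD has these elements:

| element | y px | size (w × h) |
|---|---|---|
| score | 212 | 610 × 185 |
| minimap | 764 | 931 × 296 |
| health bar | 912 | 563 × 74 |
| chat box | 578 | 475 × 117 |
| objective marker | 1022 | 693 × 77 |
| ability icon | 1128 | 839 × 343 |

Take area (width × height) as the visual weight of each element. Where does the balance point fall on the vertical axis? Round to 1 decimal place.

Areas: score 610·185 = 112850, minimap 931·296 = 275576, health bar 563·74 = 41662, chat box 475·117 = 55575, objective marker 693·77 = 53361, ability icon 839·343 = 287777. Total weight = 826801.
y: moment 683729756 / weight 826801 ≈ 826.96

y ≈ 827.0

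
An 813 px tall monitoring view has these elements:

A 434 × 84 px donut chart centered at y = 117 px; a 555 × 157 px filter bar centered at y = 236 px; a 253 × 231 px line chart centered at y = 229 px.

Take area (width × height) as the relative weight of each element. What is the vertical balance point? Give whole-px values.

Taking area as weight: donut chart 434·84 = 36456, filter bar 555·157 = 87135, line chart 253·231 = 58443. Sum 182034.
y-moment: 36456·117 + 87135·236 + 58443·229 = 38212659; centroid 38212659/182034 ≈ 209.92.

y ≈ 210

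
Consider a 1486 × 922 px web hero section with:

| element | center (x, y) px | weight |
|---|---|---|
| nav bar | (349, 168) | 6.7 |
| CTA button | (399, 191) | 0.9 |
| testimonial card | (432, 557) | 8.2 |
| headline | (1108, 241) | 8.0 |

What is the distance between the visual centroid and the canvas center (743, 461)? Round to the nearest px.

Weights sum to 6.7 + 0.9 + 8.2 + 8.0 = 23.8.
Σw·x = 6.7·349 + 0.9·399 + 8.2·432 + 8.0·1108 = 15103.8, so x̄ = 15103.8/23.8 ≈ 634.61.
Σw·y = 6.7·168 + 0.9·191 + 8.2·557 + 8.0·241 = 7792.9, so ȳ = 7792.9/23.8 ≈ 327.43.
Offset from (743, 461): Δx ≈ -108.39, Δy ≈ -133.57; distance = √(Δx² + Δy²) ≈ 172.01.

≈ 172 px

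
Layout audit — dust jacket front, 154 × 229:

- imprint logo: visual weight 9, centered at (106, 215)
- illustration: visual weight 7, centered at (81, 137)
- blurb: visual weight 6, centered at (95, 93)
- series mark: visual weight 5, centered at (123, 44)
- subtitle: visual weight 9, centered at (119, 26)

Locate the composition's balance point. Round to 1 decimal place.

(104.9, 108.5)

Σw = 9 + 7 + 6 + 5 + 9 = 36.
x: (9·106 + 7·81 + 6·95 + 5·123 + 9·119) / 36 = 3777 / 36 ≈ 104.92
y: (9·215 + 7·137 + 6·93 + 5·44 + 9·26) / 36 = 3906 / 36 ≈ 108.50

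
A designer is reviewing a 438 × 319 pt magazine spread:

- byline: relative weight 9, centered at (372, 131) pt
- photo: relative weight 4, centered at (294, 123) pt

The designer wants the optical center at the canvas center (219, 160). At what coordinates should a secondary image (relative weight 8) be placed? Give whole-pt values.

After adding the secondary image, total weight = 9 + 4 + 8 = 21.
x: target moment 21×219 = 4599; current 9·372 + 4·294 = 4524; the secondary image supplies 75, so x = 75/8 ≈ 9.38.
y: target moment 21×160 = 3360; current 9·131 + 4·123 = 1671; the secondary image supplies 1689, so y = 1689/8 ≈ 211.12.

(9, 211)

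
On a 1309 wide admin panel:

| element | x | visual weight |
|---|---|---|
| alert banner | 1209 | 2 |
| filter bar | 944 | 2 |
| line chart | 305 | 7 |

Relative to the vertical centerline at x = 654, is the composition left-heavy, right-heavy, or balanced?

left-heavy

Σw = 2 + 2 + 7 = 11.
Σw·x = 2·1209 + 2·944 + 7·305 = 6441, so x̄ = 6441/11 ≈ 585.55.
Since 585.5 is left of 654, the composition reads left-heavy.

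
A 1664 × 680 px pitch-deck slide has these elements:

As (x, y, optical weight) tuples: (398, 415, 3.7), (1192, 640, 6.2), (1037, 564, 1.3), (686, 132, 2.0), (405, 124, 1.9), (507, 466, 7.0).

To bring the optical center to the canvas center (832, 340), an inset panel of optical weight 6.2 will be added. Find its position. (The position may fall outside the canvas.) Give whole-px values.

(1233, -61)

After adding the inset panel, total weight = 3.7 + 6.2 + 1.3 + 2.0 + 1.9 + 7.0 + 6.2 = 28.3.
x: target moment 28.3×832 = 23545.6; current 3.7·398 + 6.2·1192 + 1.3·1037 + 2.0·686 + 1.9·405 + 7.0·507 = 15901.6; the inset panel supplies 7644.0, so x = 7644.0/6.2 ≈ 1232.90.
y: target moment 28.3×340 = 9622.0; current 3.7·415 + 6.2·640 + 1.3·564 + 2.0·132 + 1.9·124 + 7.0·466 = 9998.3; the inset panel supplies -376.3, so y = -376.3/6.2 ≈ -60.69.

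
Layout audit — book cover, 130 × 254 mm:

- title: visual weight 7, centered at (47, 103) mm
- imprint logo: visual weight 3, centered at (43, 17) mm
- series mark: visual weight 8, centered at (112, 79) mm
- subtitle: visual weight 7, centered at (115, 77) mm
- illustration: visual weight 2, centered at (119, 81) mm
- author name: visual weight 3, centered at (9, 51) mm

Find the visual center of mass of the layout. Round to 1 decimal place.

(80.8, 75.3)

Weights sum to 7 + 3 + 8 + 7 + 2 + 3 = 30.
Σw·x = 2424; x̄ = 2424/30 ≈ 80.80.
y: moment 2258 / weight 30 ≈ 75.27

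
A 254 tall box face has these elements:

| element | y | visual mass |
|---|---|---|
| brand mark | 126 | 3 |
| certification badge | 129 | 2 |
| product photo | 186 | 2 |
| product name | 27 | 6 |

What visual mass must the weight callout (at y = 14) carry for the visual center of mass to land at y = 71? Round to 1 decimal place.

Fixed elements: Σw = 3 + 2 + 2 + 6 = 13, Σw·y = 3·126 + 2·129 + 2·186 + 6·27 = 1170.
For the centroid to hit 71: (1170 + w·14) / (13 + w) = 71.
Rearranging, w·(14 − 71) = 71·13 − 1170 = -247, so w ≈ -247/-57 = 4.33.

w ≈ 4.3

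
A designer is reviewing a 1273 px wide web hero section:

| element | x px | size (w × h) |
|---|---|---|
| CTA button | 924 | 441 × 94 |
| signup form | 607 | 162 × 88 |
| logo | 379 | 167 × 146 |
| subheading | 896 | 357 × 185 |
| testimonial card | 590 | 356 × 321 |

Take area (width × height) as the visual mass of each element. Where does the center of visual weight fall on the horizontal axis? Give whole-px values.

x ≈ 702

Taking area as weight: CTA button 441·94 = 41454, signup form 162·88 = 14256, logo 167·146 = 24382, subheading 357·185 = 66045, testimonial card 356·321 = 114276. Sum 260413.
Σw·x = 41454·924 + 14256·607 + 24382·379 + 66045·896 + 114276·590 = 182796826, so x̄ = 182796826/260413 ≈ 701.95.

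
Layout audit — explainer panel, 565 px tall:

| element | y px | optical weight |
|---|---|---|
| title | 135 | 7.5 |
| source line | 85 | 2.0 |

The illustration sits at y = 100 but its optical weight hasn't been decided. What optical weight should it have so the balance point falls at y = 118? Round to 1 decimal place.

Known weights sum to 7.5 + 2.0 = 9.5; their moment is 7.5·135 + 2.0·85 = 1182.5.
Set Σw·y/Σw = 118: (1182.5 + 100w) = 118·(9.5 + w).
So w = (118·9.5 − 1182.5)/(100 − 118) = -61.5/-18 ≈ 3.42.

w ≈ 3.4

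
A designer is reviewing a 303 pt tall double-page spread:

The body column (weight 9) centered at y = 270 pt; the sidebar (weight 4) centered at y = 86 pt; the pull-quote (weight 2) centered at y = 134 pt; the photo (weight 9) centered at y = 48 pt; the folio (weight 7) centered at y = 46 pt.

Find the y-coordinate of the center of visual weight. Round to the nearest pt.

y ≈ 122

Σw = 9 + 4 + 2 + 9 + 7 = 31.
Σw·y = 9·270 + 4·86 + 2·134 + 9·48 + 7·46 = 3796, so ȳ = 3796/31 ≈ 122.45.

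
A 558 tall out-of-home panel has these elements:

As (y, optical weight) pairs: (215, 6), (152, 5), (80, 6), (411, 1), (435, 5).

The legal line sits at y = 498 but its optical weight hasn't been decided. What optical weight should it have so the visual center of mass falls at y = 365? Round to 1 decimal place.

w ≈ 24.7

Known weights sum to 6 + 5 + 6 + 1 + 5 = 23; their moment is 6·215 + 5·152 + 6·80 + 1·411 + 5·435 = 5116.
Balance at y = 365 requires (5116 + w·498) / (23 + w) = 365.
Rearranging, w·(498 − 365) = 365·23 − 5116 = 3279, so w ≈ 3279/133 = 24.65.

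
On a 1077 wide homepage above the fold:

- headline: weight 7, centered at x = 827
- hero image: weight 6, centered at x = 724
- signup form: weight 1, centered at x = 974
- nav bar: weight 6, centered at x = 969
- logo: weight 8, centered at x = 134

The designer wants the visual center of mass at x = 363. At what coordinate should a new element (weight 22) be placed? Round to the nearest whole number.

New total weight: (7 + 6 + 1 + 6 + 8) + 22 = 50.
x: target moment 50×363 = 18150; current 7·827 + 6·724 + 1·974 + 6·969 + 8·134 = 17993; the new element supplies 157, so x = 157/22 ≈ 7.14.

x ≈ 7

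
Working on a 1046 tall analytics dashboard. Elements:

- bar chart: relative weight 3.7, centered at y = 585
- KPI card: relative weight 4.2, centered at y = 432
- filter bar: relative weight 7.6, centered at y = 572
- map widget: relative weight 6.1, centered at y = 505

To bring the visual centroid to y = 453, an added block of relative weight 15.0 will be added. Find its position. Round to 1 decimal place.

With the added block, Σw becomes 3.7 + 4.2 + 7.6 + 6.1 + 15.0 = 36.6.
Along y: (11406.6 + 15.0·y) / 36.6 = 453 (existing moment 3.7·585 + 4.2·432 + 7.6·572 + 6.1·505 = 11406.6) ⇒ y = (16579.8 − 11406.6) / 15.0 ≈ 344.88.

y ≈ 344.9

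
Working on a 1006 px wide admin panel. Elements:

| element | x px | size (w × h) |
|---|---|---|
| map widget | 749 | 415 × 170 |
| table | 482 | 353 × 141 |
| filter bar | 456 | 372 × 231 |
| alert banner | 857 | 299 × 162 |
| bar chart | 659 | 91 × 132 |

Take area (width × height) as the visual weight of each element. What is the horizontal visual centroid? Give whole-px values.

x ≈ 620

Taking area as weight: map widget 415·170 = 70550, table 353·141 = 49773, filter bar 372·231 = 85932, alert banner 299·162 = 48438, bar chart 91·132 = 12012. Sum 266705.
x: (70550·749 + 49773·482 + 85932·456 + 48438·857 + 12012·659) / 266705 = 165444802 / 266705 ≈ 620.33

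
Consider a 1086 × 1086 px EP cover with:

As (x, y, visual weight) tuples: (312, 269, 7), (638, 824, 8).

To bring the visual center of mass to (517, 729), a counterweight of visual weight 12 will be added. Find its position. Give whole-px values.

New total weight: (7 + 8) + 12 = 27.
x: need Σw·x = 27·517 = 13959. Existing = 7·312 + 8·638 = 7288. Remainder 6671 / 12 ≈ 555.92.
y: need Σw·y = 27·729 = 19683. Existing = 7·269 + 8·824 = 8475. Remainder 11208 / 12 ≈ 934.00.

(556, 934)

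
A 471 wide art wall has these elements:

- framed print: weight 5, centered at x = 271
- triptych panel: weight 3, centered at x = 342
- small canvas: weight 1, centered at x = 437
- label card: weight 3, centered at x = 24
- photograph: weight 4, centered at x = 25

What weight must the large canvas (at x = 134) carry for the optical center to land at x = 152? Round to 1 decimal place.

Known weights sum to 5 + 3 + 1 + 3 + 4 = 16; their moment is 5·271 + 3·342 + 1·437 + 3·24 + 4·25 = 2990.
Set Σw·x/Σw = 152: (2990 + 134w) = 152·(16 + w).
Rearranging, w·(134 − 152) = 152·16 − 2990 = -558, so w ≈ -558/-18 = 31.00.

w ≈ 31.0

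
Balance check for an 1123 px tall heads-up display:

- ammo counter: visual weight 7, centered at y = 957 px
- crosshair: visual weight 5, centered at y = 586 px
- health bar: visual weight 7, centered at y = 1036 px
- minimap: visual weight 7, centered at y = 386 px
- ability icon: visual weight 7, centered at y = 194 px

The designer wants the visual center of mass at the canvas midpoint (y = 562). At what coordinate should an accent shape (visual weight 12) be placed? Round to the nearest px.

With the accent shape, Σw becomes 7 + 5 + 7 + 7 + 7 + 12 = 45.
y: target moment 45×562 = 25290; current 7·957 + 5·586 + 7·1036 + 7·386 + 7·194 = 20941; the accent shape supplies 4349, so y = 4349/12 ≈ 362.42.

y ≈ 362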